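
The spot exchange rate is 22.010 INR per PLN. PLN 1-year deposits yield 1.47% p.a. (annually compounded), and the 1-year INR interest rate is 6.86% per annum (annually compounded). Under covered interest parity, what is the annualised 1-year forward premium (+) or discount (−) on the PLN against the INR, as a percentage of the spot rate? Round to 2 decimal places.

+5.31%

T = 1 year.
CIP forward (INR per PLN) = 22.01 × 1.068600/1.014700 = 23.179152.
(F − S)/S ÷ T = (23.179152 − 22.01)/22.01/1 = 0.053119 → 5.31%.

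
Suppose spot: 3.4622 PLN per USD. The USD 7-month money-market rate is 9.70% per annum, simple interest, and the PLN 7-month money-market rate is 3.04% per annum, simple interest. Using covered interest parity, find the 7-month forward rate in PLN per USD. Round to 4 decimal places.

3.3349

T = 7/12 years.
PLN growth factor: 1 + 0.0304×7/12 = 1.0177333.
Growth of 1 USD over T: 1 + 0.0970×7/12 = 1.0565833.
CIP: F = S · (grow PLN)/(grow USD) = 3.4622 × 1.0177333/1.0565833 = 3.334897 PLN per USD.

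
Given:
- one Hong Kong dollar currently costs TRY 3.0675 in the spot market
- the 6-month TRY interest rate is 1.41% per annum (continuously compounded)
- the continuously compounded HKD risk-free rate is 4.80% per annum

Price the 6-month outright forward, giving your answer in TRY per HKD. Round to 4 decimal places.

T = 6/12 years.
Growth of 1 TRY over T: e^(0.0141×6/12) = 1.0070749.
HKD accumulates by e^(0.0480×6/12) = 1.0242903.
CIP: F = S · (grow TRY)/(grow HKD) = 3.0675 × 1.0070749/1.0242903 = 3.015944 TRY per HKD.

3.0159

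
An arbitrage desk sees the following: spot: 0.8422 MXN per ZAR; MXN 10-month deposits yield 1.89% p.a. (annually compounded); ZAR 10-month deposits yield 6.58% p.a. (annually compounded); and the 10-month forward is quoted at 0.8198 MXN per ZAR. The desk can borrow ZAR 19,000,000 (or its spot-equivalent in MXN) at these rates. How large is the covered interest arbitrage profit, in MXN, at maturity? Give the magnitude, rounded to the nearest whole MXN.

MXN 172,293

T = 10/12 years.
Invest the ZAR and cover forward: 19,000,000 × 1.0545400944 × 0.8198 = MXN 16,425,727.42.
Convert at spot and invest in MXN: 19,000,000 × 0.8422 × 1.0157253742 = MXN 16,253,434.29.
The quoted forward overvalues ZAR, so borrow MXN, buy ZAR at spot, deposit the ZAR at 6.58%, and sell the proceeds forward at 0.8198.
The gap between the two covered legs is MXN 172,293.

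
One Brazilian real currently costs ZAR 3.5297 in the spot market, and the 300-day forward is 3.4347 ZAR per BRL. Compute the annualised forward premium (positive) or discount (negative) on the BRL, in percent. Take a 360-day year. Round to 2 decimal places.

T = 300/360 years.
Period premium: (3.4347 − 3.5297)/3.5297 = -0.0269145.
Annualise by dividing by T: -0.0269145 / (300/360) = -0.032297 → -3.23%.

-3.23%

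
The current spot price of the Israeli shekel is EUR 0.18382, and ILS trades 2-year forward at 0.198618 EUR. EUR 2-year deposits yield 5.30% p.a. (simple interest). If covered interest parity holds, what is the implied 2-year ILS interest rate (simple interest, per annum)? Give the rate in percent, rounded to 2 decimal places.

1.18%

T = 2 years.
CIP gives F = S · g_EUR/g_ILS, so g_EUR/g_ILS = 0.198618/0.18382 = 1.0805027.
EUR growth factor: 1 + 0.0530×2 = 1.106000.
So the ILS growth factor = 1.0235976.
r = (1.0235976 − 1)/2 = 0.011799 → 1.18%.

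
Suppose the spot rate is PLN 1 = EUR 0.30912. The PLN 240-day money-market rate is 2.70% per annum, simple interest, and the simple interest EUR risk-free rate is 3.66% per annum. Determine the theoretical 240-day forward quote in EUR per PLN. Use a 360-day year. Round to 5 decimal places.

T = 240/360 years.
EUR growth factor: 1 + 0.0366×240/360 = 1.024400.
Growth of 1 PLN over T: 1 + 0.0270×240/360 = 1.018000.
CIP: F = S · (grow EUR)/(grow PLN) = 0.30912 × 1.024400/1.018000 = 0.3110634 EUR per PLN.

0.31106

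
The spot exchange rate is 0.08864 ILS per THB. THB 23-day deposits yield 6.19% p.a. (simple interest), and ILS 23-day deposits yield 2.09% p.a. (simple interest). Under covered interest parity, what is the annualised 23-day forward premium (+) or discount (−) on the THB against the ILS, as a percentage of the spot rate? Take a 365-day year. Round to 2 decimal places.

-4.08%

T = 23/365 years.
F = S · g_ILS/g_THB = 0.08864 × 1.001317/1.0039005 = 0.08841189.
(F − S)/S ÷ T = (0.08841189 − 0.08864)/0.08864/(23/365) = -0.040839 → -4.08%.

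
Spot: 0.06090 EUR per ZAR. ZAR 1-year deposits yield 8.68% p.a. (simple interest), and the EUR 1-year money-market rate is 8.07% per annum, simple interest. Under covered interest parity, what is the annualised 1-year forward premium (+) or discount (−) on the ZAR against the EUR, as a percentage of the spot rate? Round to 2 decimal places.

-0.56%

T = 1 year.
No-arbitrage forward: 0.0609 × 1.080700 / 1.086800 = 0.06055818 EUR/ZAR.
(F − S)/S ÷ T = (0.06055818 − 0.0609)/0.0609/1 = -0.005613 → -0.56%.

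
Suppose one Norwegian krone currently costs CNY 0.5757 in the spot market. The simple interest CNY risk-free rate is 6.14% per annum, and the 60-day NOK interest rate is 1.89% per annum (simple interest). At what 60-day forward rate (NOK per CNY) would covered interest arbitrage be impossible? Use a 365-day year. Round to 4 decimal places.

T = 60/365 years.
Growth of 1 CNY over T: 1 + 0.0614×60/365 = 1.0100932.
Growth of 1 NOK over T: 1 + 0.0189×60/365 = 1.0031068.
Forward (CNY per NOK) = 0.5757 × 1.0100932 / 1.0031068 = 0.5797096.
Invert for NOK per CNY: 1 / 0.5797096 = 1.7250.

1.7250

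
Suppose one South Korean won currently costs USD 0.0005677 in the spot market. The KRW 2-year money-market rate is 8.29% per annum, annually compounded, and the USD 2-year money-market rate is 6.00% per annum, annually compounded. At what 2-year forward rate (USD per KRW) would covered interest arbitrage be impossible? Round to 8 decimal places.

0.00054394

T = 2 years.
USD growth factor: (1 + 0.0600)^2 = 1.123600.
Growth of 1 KRW over T: (1 + 0.0829)^2 = 1.1726724.
Forward (USD per KRW) = 0.0005677 × 1.123600 / 1.1726724 = 0.0005439437.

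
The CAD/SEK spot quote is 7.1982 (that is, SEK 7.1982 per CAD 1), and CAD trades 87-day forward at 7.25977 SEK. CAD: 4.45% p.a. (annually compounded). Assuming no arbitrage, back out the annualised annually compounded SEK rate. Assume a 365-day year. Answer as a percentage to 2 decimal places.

T = 87/365 years.
F/S = 7.25977/7.1982 = 1.0085535 = (growth of SEK) / (growth of CAD).
The CAD side grows by (1 + 0.0445)^(87/365) = 1.0104317.
That pins the SEK growth at 1.0190744.
r = 1.0190744^(365/87) − 1 = 0.082498 → 8.25%.

8.25%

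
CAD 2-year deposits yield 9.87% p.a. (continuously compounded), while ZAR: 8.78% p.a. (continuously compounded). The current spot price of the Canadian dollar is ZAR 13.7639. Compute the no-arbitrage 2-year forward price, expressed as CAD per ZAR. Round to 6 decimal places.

T = 2 years.
ZAR growth factor: e^(0.0878×2) = 1.1919612.
CAD growth factor: e^(0.0987×2) = 1.2182312.
CIP: F = S · (grow ZAR)/(grow CAD) = 13.7639 × 1.1919612/1.2182312 = 13.46709 ZAR per CAD.
Invert for CAD per ZAR: 1 / 13.46709 = 0.074255.

0.074255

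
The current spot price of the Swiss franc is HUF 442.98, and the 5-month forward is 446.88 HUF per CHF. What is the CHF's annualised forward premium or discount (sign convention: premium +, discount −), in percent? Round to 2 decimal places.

T = 5/12 years.
Period premium: (446.88 − 442.98)/442.98 = 0.0088040.
Annualise by dividing by T: 0.0088040 / (5/12) = 0.021130 → 2.11%.

+2.11%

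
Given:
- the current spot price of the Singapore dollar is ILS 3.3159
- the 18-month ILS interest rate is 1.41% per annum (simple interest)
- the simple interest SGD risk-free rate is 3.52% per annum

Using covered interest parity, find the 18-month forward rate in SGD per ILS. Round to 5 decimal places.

0.31092

T = 18/12 years.
Growth of 1 ILS over T: 1 + 0.0141×18/12 = 1.021150.
Growth of 1 SGD over T: 1 + 0.0352×18/12 = 1.052800.
So F = 3.3159 × 1.021150 / 1.052800 = 3.216215 (ILS/SGD).
Quoted the other way: 1/3.216215 = 0.31092 SGD per ILS.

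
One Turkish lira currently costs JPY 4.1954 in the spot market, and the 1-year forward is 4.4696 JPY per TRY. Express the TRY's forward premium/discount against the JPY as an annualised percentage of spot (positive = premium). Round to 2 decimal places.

T = 1 year.
(F − S)/S = (4.4696 − 4.1954)/4.1954 = 0.0653573.
Per annum: 0.0653573 / 1 = 0.065357 = 6.54%.

+6.54%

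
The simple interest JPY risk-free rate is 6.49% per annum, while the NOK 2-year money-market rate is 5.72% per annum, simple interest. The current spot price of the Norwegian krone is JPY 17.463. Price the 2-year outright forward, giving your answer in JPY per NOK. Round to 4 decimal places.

T = 2 years.
JPY growth factor: 1 + 0.0649×2 = 1.129800.
NOK accumulates by 1 + 0.0572×2 = 1.114400.
So F = 17.463 × 1.129800 / 1.114400 = 17.704323 (JPY/NOK).

17.7043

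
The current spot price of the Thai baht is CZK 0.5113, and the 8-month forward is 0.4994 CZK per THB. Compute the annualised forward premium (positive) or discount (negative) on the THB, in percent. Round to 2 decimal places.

T = 8/12 years.
Period premium: (0.4994 − 0.5113)/0.5113 = -0.0232740.
×(1/T) gives -3.49% p.a.

-3.49%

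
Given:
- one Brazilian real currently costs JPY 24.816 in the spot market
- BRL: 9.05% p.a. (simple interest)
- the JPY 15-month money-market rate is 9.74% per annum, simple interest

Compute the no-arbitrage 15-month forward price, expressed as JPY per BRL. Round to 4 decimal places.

25.0083

T = 15/12 years.
JPY growth factor: 1 + 0.0974×15/12 = 1.121750.
BRL growth factor: 1 + 0.0905×15/12 = 1.113125.
CIP: F = S · (grow JPY)/(grow BRL) = 24.816 × 1.121750/1.113125 = 25.008286 JPY per BRL.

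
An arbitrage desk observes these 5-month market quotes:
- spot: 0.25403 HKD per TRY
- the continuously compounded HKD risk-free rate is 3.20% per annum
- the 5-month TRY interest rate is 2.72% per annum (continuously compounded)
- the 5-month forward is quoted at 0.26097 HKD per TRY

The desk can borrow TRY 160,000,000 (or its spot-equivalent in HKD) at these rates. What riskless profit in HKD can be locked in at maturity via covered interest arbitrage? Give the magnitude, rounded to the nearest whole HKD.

HKD 1,040,758

T = 5/12 years.
Invest the TRY and cover forward: 160,000,000 × 1.0113977989 × 0.26097 = HKD 42,231,117.37.
Convert at spot and invest in HKD: 160,000,000 × 0.25403 × 1.0134226186 = HKD 41,190,359.65.
The quoted forward overvalues TRY, so borrow HKD, buy TRY at spot, deposit the TRY at 2.72%, and sell the proceeds forward at 0.26097.
Arbitrage profit = |42,231,117.37 − 41,190,359.65| = HKD 1,040,758.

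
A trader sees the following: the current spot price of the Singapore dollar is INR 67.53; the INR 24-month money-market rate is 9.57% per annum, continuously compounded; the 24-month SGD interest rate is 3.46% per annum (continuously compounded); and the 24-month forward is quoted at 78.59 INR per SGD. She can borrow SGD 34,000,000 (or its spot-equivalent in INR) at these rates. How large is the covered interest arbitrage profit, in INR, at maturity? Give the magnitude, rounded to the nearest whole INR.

INR 83,163,453

T = 2 years.
Keep in SGD, deliver into the forward: 34,000,000·1.07165051782·78.59 = INR 2,863,514,482.65.
Swap to INR now, deposit: 34,000,000·67.53·1.210943732712 = INR 2,780,351,029.18.
The quoted forward overvalues SGD, so borrow INR, buy SGD at spot, deposit the SGD at 3.46%, and sell the proceeds forward at 78.59.
The gap between the two covered legs is INR 83,163,453.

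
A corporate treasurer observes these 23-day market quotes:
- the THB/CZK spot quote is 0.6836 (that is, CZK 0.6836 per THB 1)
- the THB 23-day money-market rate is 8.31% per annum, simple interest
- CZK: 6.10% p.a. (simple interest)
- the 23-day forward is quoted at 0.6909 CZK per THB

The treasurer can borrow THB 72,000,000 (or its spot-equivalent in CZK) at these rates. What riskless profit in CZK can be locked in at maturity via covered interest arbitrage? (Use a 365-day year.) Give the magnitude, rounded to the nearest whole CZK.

T = 23/365 years.
Invest the THB and cover forward: 72,000,000 × 1.0052364384 × 0.6909 = CZK 50,005,285.58.
Convert at spot and invest in CZK: 72,000,000 × 0.6836 × 1.0038438356 = CZK 49,408,390.51.
The quoted forward overvalues THB, so borrow CZK, buy THB at spot, deposit the THB at 8.31%, and sell the proceeds forward at 0.6909.
The gap between the two covered legs is CZK 596,895.

CZK 596,895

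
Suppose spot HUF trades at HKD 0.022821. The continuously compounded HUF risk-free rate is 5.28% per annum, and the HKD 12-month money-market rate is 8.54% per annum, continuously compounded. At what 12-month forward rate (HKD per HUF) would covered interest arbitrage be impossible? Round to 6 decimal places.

T = 1 year.
HKD accumulates by e^(0.0854×1) = 1.0891526.
HUF accumulates by e^(0.0528×1) = 1.0542188.
Forward (HKD per HUF) = 0.022821 × 1.0891526 / 1.0542188 = 0.02357722.

0.023577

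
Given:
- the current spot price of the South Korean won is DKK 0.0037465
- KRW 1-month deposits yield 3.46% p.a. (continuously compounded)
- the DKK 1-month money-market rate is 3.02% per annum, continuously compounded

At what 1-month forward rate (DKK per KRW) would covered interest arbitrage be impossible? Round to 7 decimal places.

0.0037451

T = 1/12 years.
DKK growth factor: e^(0.0302×1/12) = 1.0025198.
KRW accumulates by e^(0.0346×1/12) = 1.0028875.
Forward (DKK per KRW) = 0.0037465 × 1.0025198 / 1.0028875 = 0.003745126.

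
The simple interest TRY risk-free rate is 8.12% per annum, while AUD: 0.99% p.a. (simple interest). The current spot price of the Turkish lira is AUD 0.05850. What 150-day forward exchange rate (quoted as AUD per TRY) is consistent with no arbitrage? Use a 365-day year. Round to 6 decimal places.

T = 150/365 years.
AUD accumulates by 1 + 0.0099×150/365 = 1.0040685.
Growth of 1 TRY over T: 1 + 0.0812×150/365 = 1.0333699.
CIP: F = S · (grow AUD)/(grow TRY) = 0.0585 × 1.0040685/1.0333699 = 0.05684122 AUD per TRY.

0.056841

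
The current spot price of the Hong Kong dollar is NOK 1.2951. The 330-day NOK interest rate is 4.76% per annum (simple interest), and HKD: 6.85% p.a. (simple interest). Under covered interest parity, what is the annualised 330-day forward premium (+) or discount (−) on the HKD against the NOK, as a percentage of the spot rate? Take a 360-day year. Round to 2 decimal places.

T = 330/360 years.
F = S · g_NOK/g_HKD = 1.2951 × 1.0436333/1.0627917 = 1.2717539.
(F − S)/S ÷ T = (1.2717539 − 1.2951)/1.2951/(330/360) = -0.019665 → -1.97%.

-1.97%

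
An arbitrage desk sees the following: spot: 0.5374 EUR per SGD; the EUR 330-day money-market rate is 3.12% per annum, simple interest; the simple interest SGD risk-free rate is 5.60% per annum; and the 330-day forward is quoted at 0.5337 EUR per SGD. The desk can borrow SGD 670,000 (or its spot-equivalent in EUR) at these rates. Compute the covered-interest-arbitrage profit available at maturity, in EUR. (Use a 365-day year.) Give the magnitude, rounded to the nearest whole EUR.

T = 330/365 years.
Keep in SGD, deliver into the forward: 670,000·1.05063014·0.5337 = EUR 375,683.27.
Swap to EUR now, deposit: 670,000·0.5374·1.02820822 = EUR 370,214.60.
The quoted forward overvalues SGD, so borrow EUR, buy SGD at spot, deposit the SGD at 5.60%, and sell the proceeds forward at 0.5337.
Arbitrage profit = |375,683.27 − 370,214.60| = EUR 5,469.

EUR 5,469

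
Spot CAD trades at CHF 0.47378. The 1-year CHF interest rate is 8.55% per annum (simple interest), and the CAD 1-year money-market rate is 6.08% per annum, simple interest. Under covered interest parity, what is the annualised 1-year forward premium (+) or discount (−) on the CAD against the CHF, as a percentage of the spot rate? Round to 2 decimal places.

+2.33%

T = 1 year.
No-arbitrage forward: 0.47378 × 1.085500 / 1.060800 = 0.48481164 CHF/CAD.
Annualised premium = (F − S)/S × (1/T) = (0.48481164 − 0.47378)/0.47378 ÷ 1 = 2.33%.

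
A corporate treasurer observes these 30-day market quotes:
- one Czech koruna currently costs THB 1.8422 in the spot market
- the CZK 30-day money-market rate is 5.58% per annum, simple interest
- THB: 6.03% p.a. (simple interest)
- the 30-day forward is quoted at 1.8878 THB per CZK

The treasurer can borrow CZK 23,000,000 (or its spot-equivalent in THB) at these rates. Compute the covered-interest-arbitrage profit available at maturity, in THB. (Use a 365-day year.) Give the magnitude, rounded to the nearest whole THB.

THB 1,037,939

T = 30/365 years.
Route A — deposit CZK, sell forward: 23,000,000 × 1.0045863014 × 1.8878 = THB 43,618,534.46.
Route B — convert at spot, deposit THB: 23,000,000 × 1.8422 × 1.0049561644 = THB 42,580,595.66.
The quoted forward overvalues CZK, so borrow THB, buy CZK at spot, deposit the CZK at 5.58%, and sell the proceeds forward at 1.8878.
Profit = 43,618,534.46 − 42,580,595.66 = THB 1,037,939.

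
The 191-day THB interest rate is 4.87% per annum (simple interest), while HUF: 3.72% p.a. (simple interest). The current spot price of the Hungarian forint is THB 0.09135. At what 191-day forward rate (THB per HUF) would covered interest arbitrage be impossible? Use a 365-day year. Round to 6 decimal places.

0.091889

T = 191/365 years.
Growth of 1 THB over T: 1 + 0.0487×191/365 = 1.0254841.
HUF growth factor: 1 + 0.0372×191/365 = 1.0194663.
Forward (THB per HUF) = 0.09135 × 1.0254841 / 1.0194663 = 0.09188923.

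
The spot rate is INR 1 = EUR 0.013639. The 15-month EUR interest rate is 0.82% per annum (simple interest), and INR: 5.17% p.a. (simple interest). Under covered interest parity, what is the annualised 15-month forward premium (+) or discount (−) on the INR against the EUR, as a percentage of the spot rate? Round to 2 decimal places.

-4.09%

T = 15/12 years.
F = S · g_EUR/g_INR = 0.013639 × 1.010250/1.064625 = 0.012942397.
(F − S)/S ÷ T = (0.012942397 − 0.013639)/0.013639/(15/12) = -0.040859 → -4.09%.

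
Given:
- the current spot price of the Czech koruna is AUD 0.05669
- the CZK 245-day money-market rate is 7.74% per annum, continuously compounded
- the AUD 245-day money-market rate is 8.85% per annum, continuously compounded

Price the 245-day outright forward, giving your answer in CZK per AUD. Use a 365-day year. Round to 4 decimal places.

17.5089

T = 245/365 years.
AUD accumulates by e^(0.0885×245/365) = 1.061204.
Growth of 1 CZK over T: e^(0.0774×245/365) = 1.05332668.
CIP: F = S · (grow AUD)/(grow CZK) = 0.05669 × 1.061204/1.05332668 = 0.057113957 AUD per CZK.
Quoted the other way: 1/0.057113957 = 17.5089 CZK per AUD.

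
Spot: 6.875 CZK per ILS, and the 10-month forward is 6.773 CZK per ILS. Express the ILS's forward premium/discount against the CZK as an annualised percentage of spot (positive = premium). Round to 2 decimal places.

T = 10/12 years.
(F − S)/S = (6.773 − 6.875)/6.875 = -0.0148364.
×(1/T) gives -1.78% p.a.

-1.78%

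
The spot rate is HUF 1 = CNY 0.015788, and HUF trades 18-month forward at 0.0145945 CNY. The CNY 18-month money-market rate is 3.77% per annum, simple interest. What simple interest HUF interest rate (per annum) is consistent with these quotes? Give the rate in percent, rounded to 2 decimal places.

9.53%

T = 18/12 years.
By CIP, F/S equals the CNY-to-HUF growth ratio: 0.0145945/0.015788 = 0.9244046.
CNY growth factor: 1 + 0.0377×18/12 = 1.056550.
So the HUF growth factor = 1.1429519.
r = (1.1429519 − 1)/(18/12) = 0.095301 → 9.53%.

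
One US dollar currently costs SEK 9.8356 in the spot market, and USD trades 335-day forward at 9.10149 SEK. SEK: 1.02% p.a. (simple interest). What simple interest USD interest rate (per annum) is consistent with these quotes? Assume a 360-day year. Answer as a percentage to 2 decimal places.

9.77%

T = 335/360 years.
By CIP, F/S equals the SEK-to-USD growth ratio: 9.10149/9.8356 = 0.9253620.
SEK growth factor: 1 + 0.0102×335/360 = 1.0094917.
Hence g_USD = 1.0909154.
r = (1.0909154 − 1)/(335/360) = 0.097700 → 9.77%.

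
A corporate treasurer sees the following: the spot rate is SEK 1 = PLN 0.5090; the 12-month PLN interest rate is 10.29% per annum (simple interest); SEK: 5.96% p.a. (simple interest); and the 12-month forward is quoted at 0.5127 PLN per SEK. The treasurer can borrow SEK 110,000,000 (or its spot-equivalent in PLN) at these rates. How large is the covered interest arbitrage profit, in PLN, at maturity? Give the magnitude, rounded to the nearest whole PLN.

T = 1 year.
Invest the SEK and cover forward: 110,000,000 × 1.059600 × 0.5127 = PLN 59,758,261.20.
Convert at spot and invest in PLN: 110,000,000 × 0.5090 × 1.102900 = PLN 61,751,371.00.
The quoted forward undervalues SEK, so borrow SEK, convert to PLN at spot, deposit the PLN at 10.29%, and buy SEK forward at 0.5127 to cover the loan.
Arbitrage profit = |59,758,261.20 − 61,751,371.00| = PLN 1,993,110.

PLN 1,993,110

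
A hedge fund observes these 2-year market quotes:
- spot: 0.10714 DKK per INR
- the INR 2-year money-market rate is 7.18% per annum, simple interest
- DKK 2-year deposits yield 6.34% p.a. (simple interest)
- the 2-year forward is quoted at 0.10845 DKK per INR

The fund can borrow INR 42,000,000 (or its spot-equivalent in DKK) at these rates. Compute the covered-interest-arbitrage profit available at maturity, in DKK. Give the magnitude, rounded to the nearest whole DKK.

T = 2 years.
Keep in INR, deliver into the forward: 42,000,000·1.143600·0.10845 = DKK 5,208,983.64.
Swap to DKK now, deposit: 42,000,000·0.10714·1.126800 = DKK 5,070,464.78.
The quoted forward overvalues INR, so borrow DKK, buy INR at spot, deposit the INR at 7.18%, and sell the proceeds forward at 0.10845.
Arbitrage profit = |5,208,983.64 − 5,070,464.78| = DKK 138,519.

DKK 138,519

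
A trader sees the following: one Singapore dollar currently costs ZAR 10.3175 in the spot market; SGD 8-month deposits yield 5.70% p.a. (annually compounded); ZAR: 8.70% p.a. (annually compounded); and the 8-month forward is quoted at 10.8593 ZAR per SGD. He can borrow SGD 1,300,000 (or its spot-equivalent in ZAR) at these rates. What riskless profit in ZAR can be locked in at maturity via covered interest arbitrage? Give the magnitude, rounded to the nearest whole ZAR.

ZAR 468,744

T = 8/12 years.
Route A — deposit SGD, sell forward: 1,300,000 × 1.0376478524 × 10.8593 = ZAR 14,648,568.12.
Route B — convert at spot, deposit ZAR: 1,300,000 × 10.3175 × 1.0571899584 = ZAR 14,179,824.61.
The quoted forward overvalues SGD, so borrow ZAR, buy SGD at spot, deposit the SGD at 5.70%, and sell the proceeds forward at 10.8593.
The gap between the two covered legs is ZAR 468,744.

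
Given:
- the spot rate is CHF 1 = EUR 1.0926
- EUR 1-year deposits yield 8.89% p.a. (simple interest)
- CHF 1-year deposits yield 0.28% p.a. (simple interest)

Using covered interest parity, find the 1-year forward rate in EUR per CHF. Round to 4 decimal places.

1.1864

T = 1 year.
Growth of 1 EUR over T: 1 + 0.0889×1 = 1.088900.
CHF growth factor: 1 + 0.0028×1 = 1.002800.
Forward (EUR per CHF) = 1.0926 × 1.088900 / 1.002800 = 1.186410.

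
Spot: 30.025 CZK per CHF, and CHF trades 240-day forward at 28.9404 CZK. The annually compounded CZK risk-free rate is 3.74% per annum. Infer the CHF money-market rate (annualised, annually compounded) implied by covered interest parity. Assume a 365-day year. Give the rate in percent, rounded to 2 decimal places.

T = 240/365 years.
CIP gives F = S · g_CZK/g_CHF, so g_CZK/g_CHF = 28.9404/30.025 = 0.9638768.
CZK growth factor: (1 + 0.0374)^(240/365) = 1.0244369.
Hence g_CHF = 1.0628297.
Annualise: 1.0628297^(365/240) − 1 = 0.097102 = 9.71%.

9.71%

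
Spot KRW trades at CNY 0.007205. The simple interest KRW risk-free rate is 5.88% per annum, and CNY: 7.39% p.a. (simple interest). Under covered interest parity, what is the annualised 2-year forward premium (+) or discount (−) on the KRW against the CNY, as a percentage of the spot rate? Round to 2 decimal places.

+1.35%

T = 2 years.
No-arbitrage forward: 0.007205 × 1.147800 / 1.117600 = 0.007399695 CNY/KRW.
(F − S)/S ÷ T = (0.007399695 − 0.007205)/0.007205/2 = 0.013511 → 1.35%.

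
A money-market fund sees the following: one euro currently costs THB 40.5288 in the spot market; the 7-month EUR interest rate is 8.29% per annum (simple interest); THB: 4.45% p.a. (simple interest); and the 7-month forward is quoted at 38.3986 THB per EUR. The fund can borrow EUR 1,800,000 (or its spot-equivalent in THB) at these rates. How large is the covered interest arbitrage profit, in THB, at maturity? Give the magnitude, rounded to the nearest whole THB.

THB 2,385,662

T = 7/12 years.
Keep in EUR, deliver into the forward: 1,800,000·1.0483583333·38.3986 = THB 72,459,886.13.
Swap to THB now, deposit: 1,800,000·40.5288·1.0259583333 = THB 74,845,548.18.
The quoted forward undervalues EUR, so borrow EUR, convert to THB at spot, deposit the THB at 4.45%, and buy EUR forward at 38.3986 to cover the loan.
Arbitrage profit = |72,459,886.13 − 74,845,548.18| = THB 2,385,662.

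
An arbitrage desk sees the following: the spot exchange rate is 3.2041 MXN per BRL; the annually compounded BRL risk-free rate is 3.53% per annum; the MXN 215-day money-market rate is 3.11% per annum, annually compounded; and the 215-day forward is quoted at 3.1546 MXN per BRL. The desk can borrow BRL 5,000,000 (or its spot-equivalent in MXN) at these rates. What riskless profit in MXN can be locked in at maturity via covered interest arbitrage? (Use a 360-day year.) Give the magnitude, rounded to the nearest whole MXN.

T = 215/360 years.
Route A — deposit BRL, sell forward: 5,000,000 × 1.0209344949 × 3.1546 = MXN 16,103,199.79.
Route B — convert at spot, deposit MXN: 5,000,000 × 3.2041 × 1.0184589417 = MXN 16,316,221.48.
The quoted forward undervalues BRL, so borrow BRL, convert to MXN at spot, deposit the MXN at 3.11%, and buy BRL forward at 3.1546 to cover the loan.
Profit = 16,316,221.48 − 16,103,199.79 = MXN 213,022.

MXN 213,022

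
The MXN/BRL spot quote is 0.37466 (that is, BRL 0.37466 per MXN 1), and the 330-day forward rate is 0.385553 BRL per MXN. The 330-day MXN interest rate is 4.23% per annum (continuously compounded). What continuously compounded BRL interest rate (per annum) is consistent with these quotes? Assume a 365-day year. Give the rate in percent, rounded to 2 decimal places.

7.40%

T = 330/365 years.
By CIP, F/S equals the BRL-to-MXN growth ratio: 0.385553/0.37466 = 1.0290744.
The MXN side grows by e^(0.0423×330/365) = 1.0389845.
That pins the BRL growth at 1.0691924.
r = ln(1.0691924)/(330/365) = 0.073999 → 7.40%.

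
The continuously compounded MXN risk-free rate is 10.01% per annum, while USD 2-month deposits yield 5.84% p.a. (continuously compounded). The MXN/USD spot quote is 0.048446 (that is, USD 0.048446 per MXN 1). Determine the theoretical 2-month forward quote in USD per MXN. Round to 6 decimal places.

T = 2/12 years.
USD growth factor: e^(0.0584×2/12) = 1.0097809.
MXN growth factor: e^(0.1001×2/12) = 1.0168233.
CIP: F = S · (grow USD)/(grow MXN) = 0.048446 × 1.0097809/1.0168233 = 0.04811047 USD per MXN.

0.048110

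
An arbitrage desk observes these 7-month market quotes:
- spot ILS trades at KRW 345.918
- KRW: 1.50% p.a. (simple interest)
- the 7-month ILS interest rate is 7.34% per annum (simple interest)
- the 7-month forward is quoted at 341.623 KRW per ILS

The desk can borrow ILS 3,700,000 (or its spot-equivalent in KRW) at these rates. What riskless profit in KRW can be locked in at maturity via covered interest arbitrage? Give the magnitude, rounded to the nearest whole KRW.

KRW 27,029,890

T = 7/12 years.
Route A — deposit ILS, sell forward: 3,700,000 × 1.042816666667 × 341.623 = KRW 1,318,125,585.03.
Route B — convert at spot, deposit KRW: 3,700,000 × 345.918 × 1.008750 = KRW 1,291,095,695.25.
The quoted forward overvalues ILS, so borrow KRW, buy ILS at spot, deposit the ILS at 7.34%, and sell the proceeds forward at 341.623.
Profit = 1,318,125,585.03 − 1,291,095,695.25 = KRW 27,029,890.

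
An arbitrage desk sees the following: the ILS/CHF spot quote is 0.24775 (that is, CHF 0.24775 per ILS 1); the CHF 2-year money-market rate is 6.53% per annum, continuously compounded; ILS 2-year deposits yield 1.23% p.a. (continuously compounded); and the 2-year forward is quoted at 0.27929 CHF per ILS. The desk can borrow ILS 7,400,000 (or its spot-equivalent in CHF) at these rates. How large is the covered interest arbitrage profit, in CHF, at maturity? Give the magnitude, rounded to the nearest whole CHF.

CHF 29,094

T = 2 years.
Keep in ILS, deliver into the forward: 7,400,000·1.024905076·0.27929 = CHF 2,118,218.47.
Swap to CHF now, deposit: 7,400,000·0.24775·1.139511885 = CHF 2,089,124.11.
The quoted forward overvalues ILS, so borrow CHF, buy ILS at spot, deposit the ILS at 1.23%, and sell the proceeds forward at 0.27929.
The gap between the two covered legs is CHF 29,094.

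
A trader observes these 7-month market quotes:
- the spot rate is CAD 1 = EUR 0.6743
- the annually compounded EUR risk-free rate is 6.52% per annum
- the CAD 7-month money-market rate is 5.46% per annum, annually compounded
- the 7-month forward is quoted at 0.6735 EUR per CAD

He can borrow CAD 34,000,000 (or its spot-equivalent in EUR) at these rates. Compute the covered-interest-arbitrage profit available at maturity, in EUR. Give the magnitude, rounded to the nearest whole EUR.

T = 7/12 years.
Invest the CAD and cover forward: 34,000,000 × 1.0314967503 × 0.6735 = EUR 23,620,244.09.
Convert at spot and invest in EUR: 34,000,000 × 0.6743 × 1.0375320201 = EUR 23,786,666.60.
The quoted forward undervalues CAD, so borrow CAD, convert to EUR at spot, deposit the EUR at 6.52%, and buy CAD forward at 0.6735 to cover the loan.
Arbitrage profit = |23,620,244.09 − 23,786,666.60| = EUR 166,423.

EUR 166,423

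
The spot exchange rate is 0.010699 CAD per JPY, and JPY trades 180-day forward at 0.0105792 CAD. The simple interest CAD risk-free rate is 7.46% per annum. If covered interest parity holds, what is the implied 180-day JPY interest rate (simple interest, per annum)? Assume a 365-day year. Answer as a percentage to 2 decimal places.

T = 180/365 years.
F/S = 0.0105792/0.010699 = 0.9888027 = (growth of CAD) / (growth of JPY).
The CAD side grows by 1 + 0.0746×180/365 = 1.036789.
So the JPY growth factor = 1.0485297.
r = (1.0485297 − 1)/(180/365) = 0.098407 → 9.84%.

9.84%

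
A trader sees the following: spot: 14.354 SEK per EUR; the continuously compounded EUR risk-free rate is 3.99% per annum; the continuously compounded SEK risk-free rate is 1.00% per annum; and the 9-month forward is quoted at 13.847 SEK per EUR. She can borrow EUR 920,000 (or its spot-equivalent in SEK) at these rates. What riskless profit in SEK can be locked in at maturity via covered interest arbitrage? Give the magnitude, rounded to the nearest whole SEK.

SEK 178,872

T = 9/12 years.
Invest the EUR and cover forward: 920,000 × 1.0303772528 × 13.847 = SEK 13,126,223.11.
Convert at spot and invest in SEK: 920,000 × 14.354 × 1.0075281954 = SEK 13,305,094.94.
The quoted forward undervalues EUR, so borrow EUR, convert to SEK at spot, deposit the SEK at 1.00%, and buy EUR forward at 13.847 to cover the loan.
The gap between the two covered legs is SEK 178,872.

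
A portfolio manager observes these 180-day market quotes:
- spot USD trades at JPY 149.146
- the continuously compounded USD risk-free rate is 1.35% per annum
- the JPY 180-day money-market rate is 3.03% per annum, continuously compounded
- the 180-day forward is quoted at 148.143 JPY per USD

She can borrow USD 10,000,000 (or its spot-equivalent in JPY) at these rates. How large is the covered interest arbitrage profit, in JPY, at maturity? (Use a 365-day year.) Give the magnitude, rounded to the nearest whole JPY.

T = 180/365 years.
Route A — deposit USD, sell forward: 10,000,000 × 1.00667974489 × 148.143 = JPY 1,491,325,574.47.
Route B — convert at spot, deposit JPY: 10,000,000 × 149.146 × 1.01505466253 = JPY 1,513,913,426.98.
The quoted forward undervalues USD, so borrow USD, convert to JPY at spot, deposit the JPY at 3.03%, and buy USD forward at 148.143 to cover the loan.
The gap between the two covered legs is JPY 22,587,853.

JPY 22,587,853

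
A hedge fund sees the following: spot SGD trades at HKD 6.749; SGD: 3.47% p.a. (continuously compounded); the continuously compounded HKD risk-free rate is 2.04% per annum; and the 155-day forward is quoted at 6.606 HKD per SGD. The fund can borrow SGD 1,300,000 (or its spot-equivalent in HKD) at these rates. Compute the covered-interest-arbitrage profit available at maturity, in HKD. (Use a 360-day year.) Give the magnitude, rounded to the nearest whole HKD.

HKD 134,034

T = 155/360 years.
Keep in SGD, deliver into the forward: 1,300,000·1.015052442·6.606 = HKD 8,717,067.36.
Swap to HKD now, deposit: 1,300,000·6.749·1.00882202 = HKD 8,851,101.76.
The quoted forward undervalues SGD, so borrow SGD, convert to HKD at spot, deposit the HKD at 2.04%, and buy SGD forward at 6.606 to cover the loan.
Profit = 8,851,101.76 − 8,717,067.36 = HKD 134,034.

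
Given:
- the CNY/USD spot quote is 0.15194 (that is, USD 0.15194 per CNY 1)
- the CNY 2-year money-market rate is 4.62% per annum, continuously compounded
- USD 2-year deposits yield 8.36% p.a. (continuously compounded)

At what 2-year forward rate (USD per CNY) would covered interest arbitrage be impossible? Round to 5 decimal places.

0.16374

T = 2 years.
USD accumulates by e^(0.0836×2) = 1.1819906.
Growth of 1 CNY over T: e^(0.0462×2) = 1.0968035.
Forward (USD per CNY) = 0.15194 × 1.1819906 / 1.0968035 = 0.1637410.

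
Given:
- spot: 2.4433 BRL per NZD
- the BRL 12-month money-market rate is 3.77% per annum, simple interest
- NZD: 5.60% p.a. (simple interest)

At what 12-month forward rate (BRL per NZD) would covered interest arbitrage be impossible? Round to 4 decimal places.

T = 1 year.
BRL growth factor: 1 + 0.0377×1 = 1.037700.
NZD growth factor: 1 + 0.0560×1 = 1.056000.
Forward (BRL per NZD) = 2.4433 × 1.037700 / 1.056000 = 2.400959.

2.4010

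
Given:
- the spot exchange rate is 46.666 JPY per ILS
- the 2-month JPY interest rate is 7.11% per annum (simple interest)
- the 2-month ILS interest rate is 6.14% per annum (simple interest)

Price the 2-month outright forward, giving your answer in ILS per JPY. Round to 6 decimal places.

T = 2/12 years.
JPY accumulates by 1 + 0.0711×2/12 = 1.011850.
ILS accumulates by 1 + 0.0614×2/12 = 1.0102333.
CIP: F = S · (grow JPY)/(grow ILS) = 46.666 × 1.011850/1.0102333 = 46.74068 JPY per ILS.
Quoted the other way: 1/46.74068 = 0.021395 ILS per JPY.

0.021395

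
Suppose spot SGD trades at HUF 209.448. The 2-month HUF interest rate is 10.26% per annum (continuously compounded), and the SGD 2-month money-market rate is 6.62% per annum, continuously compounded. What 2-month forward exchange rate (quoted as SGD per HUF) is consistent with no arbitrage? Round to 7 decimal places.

T = 2/12 years.
Growth of 1 HUF over T: e^(0.1026×2/12) = 1.017247.
SGD growth factor: e^(0.0662×2/12) = 1.0110944.
Forward (HUF per SGD) = 209.448 × 1.017247 / 1.0110944 = 210.7225.
Quoted the other way: 1/210.7225 = 0.0047456 SGD per HUF.

0.0047456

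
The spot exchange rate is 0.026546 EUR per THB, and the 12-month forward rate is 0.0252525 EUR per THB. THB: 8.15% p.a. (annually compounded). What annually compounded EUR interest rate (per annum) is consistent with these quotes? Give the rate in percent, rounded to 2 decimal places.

T = 1 year.
By CIP, F/S equals the EUR-to-THB growth ratio: 0.0252525/0.026546 = 0.9512733.
The THB side grows by (1 + 0.0815)^1 = 1.081500.
That pins the EUR growth at 1.0288021.
Annualise: 1.0288021^(1/1) − 1 = 0.028802 = 2.88%.

2.88%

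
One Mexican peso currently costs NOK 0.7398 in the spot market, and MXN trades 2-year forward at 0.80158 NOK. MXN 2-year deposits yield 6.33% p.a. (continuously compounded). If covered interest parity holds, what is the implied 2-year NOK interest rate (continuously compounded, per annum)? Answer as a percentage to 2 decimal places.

10.34%

T = 2 years.
By CIP, F/S equals the NOK-to-MXN growth ratio: 0.80158/0.7398 = 1.0835091.
MXN growth factor: e^(0.0633×2) = 1.1349629.
So the NOK growth factor = 1.2297426.
Take logs: ln 1.2297426 / 2 = 0.103402, so 10.34%.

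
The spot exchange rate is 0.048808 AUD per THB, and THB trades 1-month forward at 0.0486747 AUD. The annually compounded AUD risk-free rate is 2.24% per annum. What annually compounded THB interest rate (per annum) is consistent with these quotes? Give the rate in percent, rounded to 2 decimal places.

T = 1/12 years.
F/S = 0.0486747/0.048808 = 0.9972689 = (growth of AUD) / (growth of THB).
The AUD side grows by (1 + 0.0224)^(1/12) = 1.0018478.
That pins the THB growth at 1.0045914.
r = 1.0045914^(12/1) − 1 = 0.056510 → 5.65%.

5.65%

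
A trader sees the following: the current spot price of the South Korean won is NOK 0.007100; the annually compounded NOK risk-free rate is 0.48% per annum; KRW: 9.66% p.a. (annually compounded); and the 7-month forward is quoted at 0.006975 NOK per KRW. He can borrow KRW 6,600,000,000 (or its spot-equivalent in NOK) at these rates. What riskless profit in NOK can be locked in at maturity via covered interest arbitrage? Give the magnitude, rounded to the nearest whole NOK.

NOK 1,588,040

T = 7/12 years.
Keep in KRW, deliver into the forward: 6,600,000,000·1.0552648545·0.006975 = NOK 48,579,117.58.
Swap to NOK now, deposit: 6,600,000,000·0.007100·1.0027972063 = NOK 46,991,077.09.
The quoted forward overvalues KRW, so borrow NOK, buy KRW at spot, deposit the KRW at 9.66%, and sell the proceeds forward at 0.006975.
The gap between the two covered legs is NOK 1,588,040.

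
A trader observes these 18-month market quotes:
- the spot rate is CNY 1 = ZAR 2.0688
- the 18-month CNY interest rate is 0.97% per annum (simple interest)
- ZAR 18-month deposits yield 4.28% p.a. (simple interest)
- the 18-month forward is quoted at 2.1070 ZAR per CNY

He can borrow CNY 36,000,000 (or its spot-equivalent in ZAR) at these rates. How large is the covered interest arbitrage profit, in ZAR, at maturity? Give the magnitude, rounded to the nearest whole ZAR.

T = 18/12 years.
Route A — deposit CNY, sell forward: 36,000,000 × 1.014550 × 2.1070 = ZAR 76,955,646.60.
Route B — convert at spot, deposit ZAR: 36,000,000 × 2.0688 × 1.064200 = ZAR 79,258,210.56.
The quoted forward undervalues CNY, so borrow CNY, convert to ZAR at spot, deposit the ZAR at 4.28%, and buy CNY forward at 2.1070 to cover the loan.
The gap between the two covered legs is ZAR 2,302,564.

ZAR 2,302,564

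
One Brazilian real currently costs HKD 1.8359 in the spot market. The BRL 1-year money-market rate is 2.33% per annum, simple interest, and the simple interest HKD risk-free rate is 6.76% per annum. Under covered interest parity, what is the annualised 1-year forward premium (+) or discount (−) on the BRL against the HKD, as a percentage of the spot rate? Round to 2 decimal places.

+4.33%

T = 1 year.
No-arbitrage forward: 1.8359 × 1.067600 / 1.023300 = 1.9153785 HKD/BRL.
Annualised premium = (F − S)/S × (1/T) = (1.9153785 − 1.8359)/1.8359 ÷ 1 = 4.33%.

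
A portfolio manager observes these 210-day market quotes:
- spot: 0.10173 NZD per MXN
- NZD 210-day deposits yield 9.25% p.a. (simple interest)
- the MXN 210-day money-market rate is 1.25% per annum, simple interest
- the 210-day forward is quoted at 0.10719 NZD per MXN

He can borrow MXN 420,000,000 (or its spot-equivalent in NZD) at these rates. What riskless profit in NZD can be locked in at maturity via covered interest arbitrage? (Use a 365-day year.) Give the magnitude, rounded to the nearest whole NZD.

NZD 343,098

T = 210/365 years.
Route A — deposit MXN, sell forward: 420,000,000 × 1.0071917808 × 0.10719 = NZD 45,343,572.53.
Route B — convert at spot, deposit NZD: 420,000,000 × 0.10173 × 1.0532191781 = NZD 45,000,474.54.
The quoted forward overvalues MXN, so borrow NZD, buy MXN at spot, deposit the MXN at 1.25%, and sell the proceeds forward at 0.10719.
Profit = 45,343,572.53 − 45,000,474.54 = NZD 343,098.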